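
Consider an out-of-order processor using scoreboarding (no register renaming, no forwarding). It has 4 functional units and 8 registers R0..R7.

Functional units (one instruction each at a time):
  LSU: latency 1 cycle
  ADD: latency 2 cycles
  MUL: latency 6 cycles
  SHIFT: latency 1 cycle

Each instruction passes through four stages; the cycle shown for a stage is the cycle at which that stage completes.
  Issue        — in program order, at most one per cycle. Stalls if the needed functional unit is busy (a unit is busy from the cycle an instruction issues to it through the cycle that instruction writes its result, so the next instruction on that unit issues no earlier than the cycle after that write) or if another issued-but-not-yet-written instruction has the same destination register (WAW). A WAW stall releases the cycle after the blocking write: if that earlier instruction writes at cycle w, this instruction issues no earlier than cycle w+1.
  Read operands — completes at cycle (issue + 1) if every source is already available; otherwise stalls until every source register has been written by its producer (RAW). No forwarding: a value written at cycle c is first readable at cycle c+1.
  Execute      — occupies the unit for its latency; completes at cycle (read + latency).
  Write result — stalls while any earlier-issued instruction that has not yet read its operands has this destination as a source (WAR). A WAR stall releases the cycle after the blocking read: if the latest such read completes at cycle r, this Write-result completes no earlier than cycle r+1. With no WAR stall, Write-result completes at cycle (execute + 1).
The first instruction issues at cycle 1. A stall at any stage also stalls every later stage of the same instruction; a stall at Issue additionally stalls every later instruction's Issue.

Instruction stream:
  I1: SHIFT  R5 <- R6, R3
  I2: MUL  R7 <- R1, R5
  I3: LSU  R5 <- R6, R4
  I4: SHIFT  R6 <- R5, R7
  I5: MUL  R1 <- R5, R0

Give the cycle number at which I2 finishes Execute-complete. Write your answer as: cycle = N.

I1  is:1  ro:2  ex:3  wr:4
I2  is:2  ro:5  ex:11  wr:12  — RAW R5: wait I1 write@4
I3  is:5  ro:6  ex:7  wr:8  — WAW R5: wait I1 write@4
I4  is:6  ro:13  ex:14  wr:15  — RAW R7: wait I2 write@12
I5  is:13  ro:14  ex:20  wr:21  — struct: MUL busy until I2 writes@12

cycle = 11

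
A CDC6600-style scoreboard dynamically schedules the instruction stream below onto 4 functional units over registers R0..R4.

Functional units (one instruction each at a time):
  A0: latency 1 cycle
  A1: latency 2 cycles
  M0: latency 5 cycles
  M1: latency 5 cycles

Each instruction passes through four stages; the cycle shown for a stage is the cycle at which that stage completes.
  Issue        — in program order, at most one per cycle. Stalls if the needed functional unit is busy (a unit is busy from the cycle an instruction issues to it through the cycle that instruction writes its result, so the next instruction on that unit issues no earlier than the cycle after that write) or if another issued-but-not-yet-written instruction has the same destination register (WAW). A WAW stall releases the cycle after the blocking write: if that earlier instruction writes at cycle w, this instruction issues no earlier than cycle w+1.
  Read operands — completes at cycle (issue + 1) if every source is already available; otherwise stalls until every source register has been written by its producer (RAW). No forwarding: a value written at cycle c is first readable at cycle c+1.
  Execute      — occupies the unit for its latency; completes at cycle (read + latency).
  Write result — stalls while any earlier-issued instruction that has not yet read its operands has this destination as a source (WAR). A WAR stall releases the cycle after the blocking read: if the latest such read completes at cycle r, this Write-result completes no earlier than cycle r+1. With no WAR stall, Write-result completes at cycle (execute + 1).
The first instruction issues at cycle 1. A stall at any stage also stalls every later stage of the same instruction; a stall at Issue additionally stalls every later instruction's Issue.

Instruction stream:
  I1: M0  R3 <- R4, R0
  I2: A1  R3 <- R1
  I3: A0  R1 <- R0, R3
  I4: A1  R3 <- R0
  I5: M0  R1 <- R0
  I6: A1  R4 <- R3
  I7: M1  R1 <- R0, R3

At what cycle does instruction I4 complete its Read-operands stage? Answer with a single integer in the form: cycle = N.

cycle = 15

cycle 1: I1→M0
cycle 2: I1 RO
cycle 7: I1 EX
cycle 8: I1 WR R3
cycle 9: I2→A1
cycle 10: I2 RO, I3→A0
cycle 12: I2 EX
cycle 13: I2 WR R3
cycle 14: I3 RO, I4→A1
cycle 15: I3 EX, I4 RO
cycle 16: I3 WR R1
cycle 17: I4 EX, I5→M0
cycle 18: I4 WR R3, I5 RO
cycle 19: I6→A1
cycle 20: I6 RO
cycle 22: I6 EX
cycle 23: I5 EX, I6 WR R4
cycle 24: I5 WR R1
cycle 25: I7→M1
cycle 26: I7 RO
cycle 31: I7 EX
cycle 32: I7 WR R1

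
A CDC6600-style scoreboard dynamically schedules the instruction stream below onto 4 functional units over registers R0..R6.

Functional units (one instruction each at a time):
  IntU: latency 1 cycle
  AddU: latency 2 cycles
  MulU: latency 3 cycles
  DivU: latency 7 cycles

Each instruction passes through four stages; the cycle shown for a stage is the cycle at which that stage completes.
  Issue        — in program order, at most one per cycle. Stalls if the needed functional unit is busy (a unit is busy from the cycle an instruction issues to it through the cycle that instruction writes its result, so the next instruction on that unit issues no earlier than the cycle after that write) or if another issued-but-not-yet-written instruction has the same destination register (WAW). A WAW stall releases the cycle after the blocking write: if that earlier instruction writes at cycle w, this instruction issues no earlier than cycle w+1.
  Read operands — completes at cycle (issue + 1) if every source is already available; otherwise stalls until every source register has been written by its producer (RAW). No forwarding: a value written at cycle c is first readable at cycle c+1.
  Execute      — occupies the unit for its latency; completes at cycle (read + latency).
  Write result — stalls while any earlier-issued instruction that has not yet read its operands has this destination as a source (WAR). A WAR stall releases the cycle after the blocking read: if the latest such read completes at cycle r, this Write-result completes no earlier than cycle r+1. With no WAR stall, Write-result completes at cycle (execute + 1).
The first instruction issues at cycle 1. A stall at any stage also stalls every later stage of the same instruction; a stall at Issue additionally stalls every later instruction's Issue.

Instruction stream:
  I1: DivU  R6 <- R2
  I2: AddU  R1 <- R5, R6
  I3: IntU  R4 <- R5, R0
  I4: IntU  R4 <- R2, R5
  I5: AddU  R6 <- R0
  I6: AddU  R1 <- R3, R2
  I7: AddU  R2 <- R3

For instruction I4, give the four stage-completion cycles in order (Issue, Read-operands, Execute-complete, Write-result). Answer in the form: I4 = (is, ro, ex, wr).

  I1 | 1 | 2 | 9 | 10
  I2 | 2 | 11 | 13 | 14   RAW R6: wait I1 write@10
  I3 | 3 | 4 | 5 | 6
  I4 | 7 | 8 | 9 | 10   struct: IntU busy until I3 writes@6
  I5 | 15 | 16 | 18 | 19   struct: AddU busy until I2 writes@14
  I6 | 20 | 21 | 23 | 24   struct: AddU busy until I5 writes@19
  I7 | 25 | 26 | 28 | 29   struct: AddU busy until I6 writes@24

I4 = (7, 8, 9, 10)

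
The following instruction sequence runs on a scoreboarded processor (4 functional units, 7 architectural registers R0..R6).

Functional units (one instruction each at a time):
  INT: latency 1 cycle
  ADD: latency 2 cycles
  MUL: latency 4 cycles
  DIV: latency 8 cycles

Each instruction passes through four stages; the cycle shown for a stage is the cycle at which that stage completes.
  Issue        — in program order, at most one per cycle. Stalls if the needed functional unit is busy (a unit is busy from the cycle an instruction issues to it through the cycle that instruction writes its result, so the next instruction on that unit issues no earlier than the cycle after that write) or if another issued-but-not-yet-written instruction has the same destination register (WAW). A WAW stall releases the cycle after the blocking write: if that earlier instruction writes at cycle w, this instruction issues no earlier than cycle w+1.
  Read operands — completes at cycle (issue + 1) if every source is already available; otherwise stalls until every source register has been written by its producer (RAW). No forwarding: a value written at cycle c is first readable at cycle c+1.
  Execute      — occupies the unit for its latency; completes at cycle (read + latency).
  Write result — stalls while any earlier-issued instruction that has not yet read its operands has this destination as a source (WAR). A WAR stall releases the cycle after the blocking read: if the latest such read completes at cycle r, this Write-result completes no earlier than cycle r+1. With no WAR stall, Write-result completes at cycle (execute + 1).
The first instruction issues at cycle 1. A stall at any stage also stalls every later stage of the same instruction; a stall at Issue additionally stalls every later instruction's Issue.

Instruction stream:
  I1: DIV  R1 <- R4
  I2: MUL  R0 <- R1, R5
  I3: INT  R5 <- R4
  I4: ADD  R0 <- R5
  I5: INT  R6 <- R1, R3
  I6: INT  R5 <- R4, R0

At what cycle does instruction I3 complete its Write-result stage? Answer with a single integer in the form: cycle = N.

cycle 1: I1→DIV
cycle 2: I1 RO | I2→MUL
cycle 3: I3→INT
cycle 4: I3 RO
cycle 5: I3 EX
cycle 10: I1 EX
cycle 11: I1 WR R1
cycle 12: I2 RO
cycle 13: I3 WR R5
cycle 16: I2 EX
cycle 17: I2 WR R0
cycle 18: I4→ADD
cycle 19: I4 RO | I5→INT
cycle 20: I5 RO
cycle 21: I4 EX | I5 EX
cycle 22: I4 WR R0 | I5 WR R6
cycle 23: I6→INT
cycle 24: I6 RO
cycle 25: I6 EX
cycle 26: I6 WR R5

cycle = 13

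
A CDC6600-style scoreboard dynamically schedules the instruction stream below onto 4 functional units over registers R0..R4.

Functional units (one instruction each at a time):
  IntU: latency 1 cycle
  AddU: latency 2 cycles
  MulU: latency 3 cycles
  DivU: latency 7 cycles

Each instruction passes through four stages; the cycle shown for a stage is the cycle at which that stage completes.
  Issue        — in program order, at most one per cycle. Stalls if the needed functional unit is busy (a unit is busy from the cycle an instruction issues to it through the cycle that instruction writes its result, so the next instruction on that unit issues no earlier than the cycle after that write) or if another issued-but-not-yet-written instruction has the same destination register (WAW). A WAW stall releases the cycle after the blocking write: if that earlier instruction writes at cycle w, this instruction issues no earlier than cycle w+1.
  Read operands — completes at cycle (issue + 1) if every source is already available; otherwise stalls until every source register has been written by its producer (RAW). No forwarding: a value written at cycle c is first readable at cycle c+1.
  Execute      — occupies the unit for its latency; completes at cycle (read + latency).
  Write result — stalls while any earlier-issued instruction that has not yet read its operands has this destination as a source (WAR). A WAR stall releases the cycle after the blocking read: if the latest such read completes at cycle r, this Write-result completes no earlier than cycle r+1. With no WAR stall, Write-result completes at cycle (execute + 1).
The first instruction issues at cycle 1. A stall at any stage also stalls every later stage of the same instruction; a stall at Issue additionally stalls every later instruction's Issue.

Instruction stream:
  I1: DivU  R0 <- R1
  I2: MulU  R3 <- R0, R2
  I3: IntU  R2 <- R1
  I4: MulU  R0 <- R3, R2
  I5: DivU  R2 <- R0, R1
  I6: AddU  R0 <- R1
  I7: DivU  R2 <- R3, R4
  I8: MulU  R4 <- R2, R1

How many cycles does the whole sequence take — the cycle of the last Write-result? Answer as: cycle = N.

c1: I1 dispatched to DivU
c2: I1 operands ready, I2 dispatched to MulU
c3: I3 dispatched to IntU
c4: I3 operands ready
c5: I3 complete
c9: I1 complete
c10: R0←I1
c11: I2 operands ready
c12: R2←I3
c14: I2 complete
c15: R3←I2
c16: I4 dispatched to MulU
c17: I4 operands ready, I5 dispatched to DivU
c20: I4 complete
c21: R0←I4
c22: I5 operands ready, I6 dispatched to AddU
c23: I6 operands ready
c25: I6 complete
c26: R0←I6
c29: I5 complete
c30: R2←I5
c31: I7 dispatched to DivU
c32: I7 operands ready, I8 dispatched to MulU
c39: I7 complete
c40: R2←I7
c41: I8 operands ready
c44: I8 complete
c45: R4←I8

cycle = 45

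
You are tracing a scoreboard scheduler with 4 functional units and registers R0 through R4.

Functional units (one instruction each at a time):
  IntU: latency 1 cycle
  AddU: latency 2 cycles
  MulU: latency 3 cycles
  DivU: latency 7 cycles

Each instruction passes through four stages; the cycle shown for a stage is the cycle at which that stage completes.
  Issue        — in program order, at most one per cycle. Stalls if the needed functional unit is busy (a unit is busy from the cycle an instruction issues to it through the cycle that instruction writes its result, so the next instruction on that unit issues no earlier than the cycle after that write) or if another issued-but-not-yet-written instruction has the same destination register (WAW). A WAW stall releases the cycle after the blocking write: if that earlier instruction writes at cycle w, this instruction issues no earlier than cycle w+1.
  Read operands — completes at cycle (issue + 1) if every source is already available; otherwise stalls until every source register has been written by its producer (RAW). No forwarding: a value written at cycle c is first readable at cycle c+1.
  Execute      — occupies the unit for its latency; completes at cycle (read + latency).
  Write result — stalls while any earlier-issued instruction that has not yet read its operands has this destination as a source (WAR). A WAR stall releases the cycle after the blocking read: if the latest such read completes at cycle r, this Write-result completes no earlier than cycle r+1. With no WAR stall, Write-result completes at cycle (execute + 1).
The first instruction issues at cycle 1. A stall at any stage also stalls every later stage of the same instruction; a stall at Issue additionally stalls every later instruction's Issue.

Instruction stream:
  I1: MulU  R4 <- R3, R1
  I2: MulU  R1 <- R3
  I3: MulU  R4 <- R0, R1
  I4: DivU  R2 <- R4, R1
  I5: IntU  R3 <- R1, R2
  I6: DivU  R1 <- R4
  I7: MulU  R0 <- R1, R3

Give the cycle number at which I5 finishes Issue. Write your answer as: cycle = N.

cycle = 15

c1: I1 dispatched to MulU
c2: I1 operands ready
c5: I1 complete
c6: R4←I1
c7: I2 dispatched to MulU
c8: I2 operands ready
c11: I2 complete
c12: R1←I2
c13: I3 dispatched to MulU
c14: I3 operands ready | I4 dispatched to DivU
c15: I5 dispatched to IntU
c17: I3 complete
c18: R4←I3
c19: I4 operands ready
c26: I4 complete
c27: R2←I4
c28: I5 operands ready | I6 dispatched to DivU
c29: I5 complete | I6 operands ready | I7 dispatched to MulU
c30: R3←I5
c36: I6 complete
c37: R1←I6
c38: I7 operands ready
c41: I7 complete
c42: R0←I7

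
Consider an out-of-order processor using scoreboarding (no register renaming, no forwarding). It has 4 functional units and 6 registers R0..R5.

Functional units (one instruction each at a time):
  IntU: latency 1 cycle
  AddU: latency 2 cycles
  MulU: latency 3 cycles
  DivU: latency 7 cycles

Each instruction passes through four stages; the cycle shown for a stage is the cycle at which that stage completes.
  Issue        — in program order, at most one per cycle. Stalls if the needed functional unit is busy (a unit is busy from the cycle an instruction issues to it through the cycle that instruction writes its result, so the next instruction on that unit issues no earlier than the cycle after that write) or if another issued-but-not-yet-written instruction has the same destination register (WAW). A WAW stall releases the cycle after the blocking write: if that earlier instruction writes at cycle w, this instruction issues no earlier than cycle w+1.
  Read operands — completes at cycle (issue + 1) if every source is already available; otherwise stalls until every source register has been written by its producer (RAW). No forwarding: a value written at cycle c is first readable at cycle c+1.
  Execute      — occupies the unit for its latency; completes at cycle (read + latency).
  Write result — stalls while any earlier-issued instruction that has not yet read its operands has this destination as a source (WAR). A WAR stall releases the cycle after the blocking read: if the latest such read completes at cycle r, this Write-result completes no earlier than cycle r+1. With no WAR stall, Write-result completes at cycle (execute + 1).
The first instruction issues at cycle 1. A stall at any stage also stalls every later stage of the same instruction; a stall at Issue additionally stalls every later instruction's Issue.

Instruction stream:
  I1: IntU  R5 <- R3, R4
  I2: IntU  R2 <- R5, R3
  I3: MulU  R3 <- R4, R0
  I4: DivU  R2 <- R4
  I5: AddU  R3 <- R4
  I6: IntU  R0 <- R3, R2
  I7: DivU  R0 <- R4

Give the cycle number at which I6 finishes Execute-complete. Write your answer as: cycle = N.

c1: I1→IntU
c2: I1 RO
c3: I1 EX
c4: I1 WR R5
c5: I2→IntU
c6: I2 RO, I3→MulU
c7: I2 EX, I3 RO
c8: I2 WR R2
c9: I4→DivU
c10: I3 EX, I4 RO
c11: I3 WR R3
c12: I5→AddU
c13: I5 RO, I6→IntU
c15: I5 EX
c16: I5 WR R3
c17: I4 EX
c18: I4 WR R2
c19: I6 RO
c20: I6 EX
c21: I6 WR R0
c22: I7→DivU
c23: I7 RO
c30: I7 EX
c31: I7 WR R0

cycle = 20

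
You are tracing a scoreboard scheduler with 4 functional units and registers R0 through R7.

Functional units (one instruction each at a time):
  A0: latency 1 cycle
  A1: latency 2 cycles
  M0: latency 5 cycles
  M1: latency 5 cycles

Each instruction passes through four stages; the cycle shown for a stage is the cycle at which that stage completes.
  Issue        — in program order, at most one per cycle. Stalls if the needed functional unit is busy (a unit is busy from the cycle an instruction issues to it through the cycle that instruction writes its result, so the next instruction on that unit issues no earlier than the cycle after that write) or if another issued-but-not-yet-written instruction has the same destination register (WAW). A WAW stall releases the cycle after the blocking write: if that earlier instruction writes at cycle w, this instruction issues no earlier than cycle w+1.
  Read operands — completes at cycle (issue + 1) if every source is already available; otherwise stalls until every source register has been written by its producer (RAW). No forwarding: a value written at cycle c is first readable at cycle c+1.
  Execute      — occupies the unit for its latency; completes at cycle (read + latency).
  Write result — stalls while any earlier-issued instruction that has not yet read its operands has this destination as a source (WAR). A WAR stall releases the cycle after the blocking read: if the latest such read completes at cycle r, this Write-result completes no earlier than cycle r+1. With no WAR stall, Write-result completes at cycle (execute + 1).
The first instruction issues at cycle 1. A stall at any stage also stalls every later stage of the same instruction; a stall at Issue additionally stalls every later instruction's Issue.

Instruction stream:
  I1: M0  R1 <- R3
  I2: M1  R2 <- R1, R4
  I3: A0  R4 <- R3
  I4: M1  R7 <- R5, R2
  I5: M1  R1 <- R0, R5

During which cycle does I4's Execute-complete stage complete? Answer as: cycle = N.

cycle = 22

I1  is:1  ro:2  ex:7  wr:8
I2  is:2  ro:9  ex:14  wr:15  — RAW R1: wait I1 write@8
I3  is:3  ro:4  ex:5  wr:10  — WAR R4: wait I2 read@9
I4  is:16  ro:17  ex:22  wr:23  — struct: M1 busy until I2 writes@15
I5  is:24  ro:25  ex:30  wr:31  — struct: M1 busy until I4 writes@23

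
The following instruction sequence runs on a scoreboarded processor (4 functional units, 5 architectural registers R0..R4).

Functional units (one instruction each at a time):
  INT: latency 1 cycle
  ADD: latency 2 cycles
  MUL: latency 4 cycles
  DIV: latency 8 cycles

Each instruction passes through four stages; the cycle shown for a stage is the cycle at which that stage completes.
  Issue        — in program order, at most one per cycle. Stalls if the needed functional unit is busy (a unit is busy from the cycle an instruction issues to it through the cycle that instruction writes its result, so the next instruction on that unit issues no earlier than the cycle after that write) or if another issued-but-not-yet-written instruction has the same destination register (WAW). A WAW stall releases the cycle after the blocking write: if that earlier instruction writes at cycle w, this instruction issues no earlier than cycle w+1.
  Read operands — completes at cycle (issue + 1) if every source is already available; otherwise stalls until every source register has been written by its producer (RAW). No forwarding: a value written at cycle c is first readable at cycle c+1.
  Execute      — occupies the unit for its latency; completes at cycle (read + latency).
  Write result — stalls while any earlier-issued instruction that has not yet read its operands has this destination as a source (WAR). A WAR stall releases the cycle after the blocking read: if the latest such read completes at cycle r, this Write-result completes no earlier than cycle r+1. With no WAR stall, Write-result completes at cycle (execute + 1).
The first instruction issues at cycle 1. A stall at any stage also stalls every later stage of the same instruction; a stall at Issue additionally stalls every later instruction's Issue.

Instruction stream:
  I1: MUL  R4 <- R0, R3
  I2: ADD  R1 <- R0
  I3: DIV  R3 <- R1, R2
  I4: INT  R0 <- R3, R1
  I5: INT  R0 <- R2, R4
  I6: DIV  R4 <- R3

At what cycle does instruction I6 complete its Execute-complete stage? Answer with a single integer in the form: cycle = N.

cycle = 30

[1] I1 dispatched to MUL
[2] I1 operands ready, I2 dispatched to ADD
[3] I2 operands ready, I3 dispatched to DIV
[4] I4 dispatched to INT
[5] I2 complete
[6] I1 complete, R1←I2
[7] R4←I1, I3 operands ready
[15] I3 complete
[16] R3←I3
[17] I4 operands ready
[18] I4 complete
[19] R0←I4
[20] I5 dispatched to INT
[21] I5 operands ready, I6 dispatched to DIV
[22] I5 complete, I6 operands ready
[23] R0←I5
[30] I6 complete
[31] R4←I6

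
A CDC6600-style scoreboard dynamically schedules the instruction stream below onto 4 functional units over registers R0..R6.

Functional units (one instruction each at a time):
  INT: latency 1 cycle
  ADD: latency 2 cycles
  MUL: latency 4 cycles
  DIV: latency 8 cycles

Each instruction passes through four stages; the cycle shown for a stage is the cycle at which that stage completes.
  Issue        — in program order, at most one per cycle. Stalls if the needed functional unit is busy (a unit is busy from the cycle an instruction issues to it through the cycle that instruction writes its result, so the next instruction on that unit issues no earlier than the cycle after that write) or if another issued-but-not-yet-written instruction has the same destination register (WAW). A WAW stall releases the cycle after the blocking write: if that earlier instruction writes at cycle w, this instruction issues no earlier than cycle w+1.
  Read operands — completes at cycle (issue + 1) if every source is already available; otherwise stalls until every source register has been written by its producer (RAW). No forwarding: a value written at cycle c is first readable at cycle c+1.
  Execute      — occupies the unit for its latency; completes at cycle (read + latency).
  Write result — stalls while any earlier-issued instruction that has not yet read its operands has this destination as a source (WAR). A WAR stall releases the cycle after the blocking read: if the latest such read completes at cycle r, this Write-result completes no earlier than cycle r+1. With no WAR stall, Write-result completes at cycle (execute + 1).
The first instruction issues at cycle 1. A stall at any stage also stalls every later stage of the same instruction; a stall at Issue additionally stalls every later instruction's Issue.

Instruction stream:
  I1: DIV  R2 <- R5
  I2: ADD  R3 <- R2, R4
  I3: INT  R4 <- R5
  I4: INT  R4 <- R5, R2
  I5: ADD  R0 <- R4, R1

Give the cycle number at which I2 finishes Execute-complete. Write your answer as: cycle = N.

cycle 1: issue I1 (DIV)
cycle 2: I1 read-ops; issue I2 (ADD)
cycle 3: issue I3 (INT)
cycle 4: I3 read-ops
cycle 5: I3 finished on INT
cycle 10: I1 finished on DIV
cycle 11: I1→R2
cycle 12: I2 read-ops
cycle 13: I3→R4
cycle 14: I2 finished on ADD; issue I4 (INT)
cycle 15: I2→R3; I4 read-ops
cycle 16: I4 finished on INT; issue I5 (ADD)
cycle 17: I4→R4
cycle 18: I5 read-ops
cycle 20: I5 finished on ADD
cycle 21: I5→R0

cycle = 14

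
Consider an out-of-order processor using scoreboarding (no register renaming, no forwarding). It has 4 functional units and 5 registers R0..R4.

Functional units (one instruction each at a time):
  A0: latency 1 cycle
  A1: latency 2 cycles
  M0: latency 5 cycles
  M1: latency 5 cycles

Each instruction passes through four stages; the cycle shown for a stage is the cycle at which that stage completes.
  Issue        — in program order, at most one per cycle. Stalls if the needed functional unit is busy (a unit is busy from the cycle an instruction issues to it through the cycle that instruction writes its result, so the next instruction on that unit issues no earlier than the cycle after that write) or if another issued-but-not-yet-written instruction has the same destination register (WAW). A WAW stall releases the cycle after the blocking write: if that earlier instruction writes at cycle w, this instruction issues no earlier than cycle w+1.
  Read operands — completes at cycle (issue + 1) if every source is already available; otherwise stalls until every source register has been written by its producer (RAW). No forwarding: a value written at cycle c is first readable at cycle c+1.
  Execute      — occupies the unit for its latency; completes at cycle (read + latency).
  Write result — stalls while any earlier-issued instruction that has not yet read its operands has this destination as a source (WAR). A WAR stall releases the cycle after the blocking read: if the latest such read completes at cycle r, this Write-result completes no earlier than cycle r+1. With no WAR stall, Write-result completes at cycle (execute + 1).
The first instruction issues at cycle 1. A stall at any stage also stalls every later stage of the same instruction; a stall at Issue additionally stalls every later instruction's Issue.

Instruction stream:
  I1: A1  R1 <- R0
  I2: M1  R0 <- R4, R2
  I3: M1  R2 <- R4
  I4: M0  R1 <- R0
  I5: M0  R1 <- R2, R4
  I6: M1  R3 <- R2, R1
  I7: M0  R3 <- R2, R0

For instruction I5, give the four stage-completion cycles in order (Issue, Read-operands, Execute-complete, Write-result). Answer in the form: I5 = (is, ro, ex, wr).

I5 = (19, 20, 25, 26)

[I1] 1/2/4/5
[I2] 2/3/8/9
[I3] 10/11/16/17  (struct: M1 busy until I2 writes@9)
[I4] 11/12/17/18
[I5] 19/20/25/26  (struct: M0 busy until I4 writes@18)
[I6] 20/27/32/33  (RAW R1: wait I5 write@26)
[I7] 34/35/40/41  (WAW R3: wait I6 write@33)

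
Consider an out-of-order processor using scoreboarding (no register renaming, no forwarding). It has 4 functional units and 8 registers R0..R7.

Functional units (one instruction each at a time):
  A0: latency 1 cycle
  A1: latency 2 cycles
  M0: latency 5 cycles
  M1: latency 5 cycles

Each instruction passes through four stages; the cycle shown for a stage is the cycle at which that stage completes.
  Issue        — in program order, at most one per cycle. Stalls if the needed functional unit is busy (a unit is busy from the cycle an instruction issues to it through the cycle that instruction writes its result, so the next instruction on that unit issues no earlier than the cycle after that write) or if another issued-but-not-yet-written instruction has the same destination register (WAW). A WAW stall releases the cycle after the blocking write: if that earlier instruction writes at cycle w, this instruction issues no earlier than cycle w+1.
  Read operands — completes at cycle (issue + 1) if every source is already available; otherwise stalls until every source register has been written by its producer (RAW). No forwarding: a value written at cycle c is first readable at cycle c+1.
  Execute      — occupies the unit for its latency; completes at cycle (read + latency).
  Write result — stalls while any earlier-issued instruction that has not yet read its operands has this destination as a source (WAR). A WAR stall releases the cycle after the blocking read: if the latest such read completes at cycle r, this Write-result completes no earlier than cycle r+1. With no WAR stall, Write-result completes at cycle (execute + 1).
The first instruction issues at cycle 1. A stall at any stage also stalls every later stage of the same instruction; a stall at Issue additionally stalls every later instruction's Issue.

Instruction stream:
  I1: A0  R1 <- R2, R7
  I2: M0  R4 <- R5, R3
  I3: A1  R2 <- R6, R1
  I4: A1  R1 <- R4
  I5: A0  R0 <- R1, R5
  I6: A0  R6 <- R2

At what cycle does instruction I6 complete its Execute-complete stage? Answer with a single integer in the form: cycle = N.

I1 -> (1, 2, 3, 4)
I2 -> (2, 3, 8, 9)
I3 -> (3, 5, 7, 8)  // RAW R1: wait I1 write@4
I4 -> (9, 10, 12, 13)  // struct: A1 busy until I3 writes@8
I5 -> (10, 14, 15, 16)  // RAW R1: wait I4 write@13
I6 -> (17, 18, 19, 20)  // struct: A0 busy until I5 writes@16

cycle = 19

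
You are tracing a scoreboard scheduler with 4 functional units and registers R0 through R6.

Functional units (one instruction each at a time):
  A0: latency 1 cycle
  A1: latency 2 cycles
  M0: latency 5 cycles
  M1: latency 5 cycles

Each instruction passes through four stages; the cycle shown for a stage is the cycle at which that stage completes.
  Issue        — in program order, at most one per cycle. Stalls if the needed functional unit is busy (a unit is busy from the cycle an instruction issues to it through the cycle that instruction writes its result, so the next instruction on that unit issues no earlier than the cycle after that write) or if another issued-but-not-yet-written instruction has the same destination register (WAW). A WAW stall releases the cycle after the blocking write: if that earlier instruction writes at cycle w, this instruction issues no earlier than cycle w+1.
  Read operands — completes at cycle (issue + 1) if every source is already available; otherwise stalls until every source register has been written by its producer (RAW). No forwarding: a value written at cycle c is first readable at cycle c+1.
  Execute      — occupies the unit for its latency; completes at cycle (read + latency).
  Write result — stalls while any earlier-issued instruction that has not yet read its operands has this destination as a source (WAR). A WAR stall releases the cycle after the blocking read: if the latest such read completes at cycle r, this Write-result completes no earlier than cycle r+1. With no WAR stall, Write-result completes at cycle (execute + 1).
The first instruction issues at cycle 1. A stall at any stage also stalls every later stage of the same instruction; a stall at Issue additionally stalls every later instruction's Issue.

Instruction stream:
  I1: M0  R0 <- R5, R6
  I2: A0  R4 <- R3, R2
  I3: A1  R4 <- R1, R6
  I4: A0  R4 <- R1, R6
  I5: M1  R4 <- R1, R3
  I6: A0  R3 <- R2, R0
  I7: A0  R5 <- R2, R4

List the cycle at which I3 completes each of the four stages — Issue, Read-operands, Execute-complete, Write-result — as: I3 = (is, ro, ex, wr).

I3 = (6, 7, 9, 10)

[I1] 1/2/7/8
[I2] 2/3/4/5
[I3] 6/7/9/10  (WAW R4: wait I2 write@5)
[I4] 11/12/13/14  (WAW R4: wait I3 write@10)
[I5] 15/16/21/22  (WAW R4: wait I4 write@14)
[I6] 16/17/18/19
[I7] 20/23/24/25  (struct: A0 busy until I6 writes@19; RAW R4: wait I5 write@22)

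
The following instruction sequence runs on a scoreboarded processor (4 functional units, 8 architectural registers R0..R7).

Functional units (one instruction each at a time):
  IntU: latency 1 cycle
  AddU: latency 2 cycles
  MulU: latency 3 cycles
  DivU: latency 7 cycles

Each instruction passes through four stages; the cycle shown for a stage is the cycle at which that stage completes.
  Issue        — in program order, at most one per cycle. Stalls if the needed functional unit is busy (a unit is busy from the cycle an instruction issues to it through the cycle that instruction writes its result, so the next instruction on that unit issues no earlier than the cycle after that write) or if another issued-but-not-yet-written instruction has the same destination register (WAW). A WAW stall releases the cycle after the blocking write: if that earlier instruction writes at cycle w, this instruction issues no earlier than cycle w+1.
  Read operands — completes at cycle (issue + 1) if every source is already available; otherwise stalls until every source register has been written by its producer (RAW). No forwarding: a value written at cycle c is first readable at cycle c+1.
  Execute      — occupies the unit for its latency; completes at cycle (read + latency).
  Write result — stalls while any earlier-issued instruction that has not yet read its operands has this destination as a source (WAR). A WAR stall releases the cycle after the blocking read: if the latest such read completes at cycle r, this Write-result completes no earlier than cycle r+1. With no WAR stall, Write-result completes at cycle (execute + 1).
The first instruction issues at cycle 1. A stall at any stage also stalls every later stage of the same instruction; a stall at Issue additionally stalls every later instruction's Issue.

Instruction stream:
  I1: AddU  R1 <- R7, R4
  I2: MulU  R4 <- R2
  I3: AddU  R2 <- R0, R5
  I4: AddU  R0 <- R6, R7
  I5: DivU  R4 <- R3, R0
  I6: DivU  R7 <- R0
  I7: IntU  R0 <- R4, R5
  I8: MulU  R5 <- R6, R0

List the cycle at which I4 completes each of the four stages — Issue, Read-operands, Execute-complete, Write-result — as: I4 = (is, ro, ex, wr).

I4 = (11, 12, 14, 15)

t=1  issue I1 (AddU)
t=2  I1 read-ops; issue I2 (MulU)
t=3  I2 read-ops
t=4  I1 finished on AddU
t=5  I1→R1
t=6  I2 finished on MulU; issue I3 (AddU)
t=7  I2→R4; I3 read-ops
t=9  I3 finished on AddU
t=10  I3→R2
t=11  issue I4 (AddU)
t=12  I4 read-ops; issue I5 (DivU)
t=14  I4 finished on AddU
t=15  I4→R0
t=16  I5 read-ops
t=23  I5 finished on DivU
t=24  I5→R4
t=25  issue I6 (DivU)
t=26  I6 read-ops; issue I7 (IntU)
t=27  I7 read-ops; issue I8 (MulU)
t=28  I7 finished on IntU
t=29  I7→R0
t=30  I8 read-ops
t=33  I6 finished on DivU; I8 finished on MulU
t=34  I6→R7; I8→R5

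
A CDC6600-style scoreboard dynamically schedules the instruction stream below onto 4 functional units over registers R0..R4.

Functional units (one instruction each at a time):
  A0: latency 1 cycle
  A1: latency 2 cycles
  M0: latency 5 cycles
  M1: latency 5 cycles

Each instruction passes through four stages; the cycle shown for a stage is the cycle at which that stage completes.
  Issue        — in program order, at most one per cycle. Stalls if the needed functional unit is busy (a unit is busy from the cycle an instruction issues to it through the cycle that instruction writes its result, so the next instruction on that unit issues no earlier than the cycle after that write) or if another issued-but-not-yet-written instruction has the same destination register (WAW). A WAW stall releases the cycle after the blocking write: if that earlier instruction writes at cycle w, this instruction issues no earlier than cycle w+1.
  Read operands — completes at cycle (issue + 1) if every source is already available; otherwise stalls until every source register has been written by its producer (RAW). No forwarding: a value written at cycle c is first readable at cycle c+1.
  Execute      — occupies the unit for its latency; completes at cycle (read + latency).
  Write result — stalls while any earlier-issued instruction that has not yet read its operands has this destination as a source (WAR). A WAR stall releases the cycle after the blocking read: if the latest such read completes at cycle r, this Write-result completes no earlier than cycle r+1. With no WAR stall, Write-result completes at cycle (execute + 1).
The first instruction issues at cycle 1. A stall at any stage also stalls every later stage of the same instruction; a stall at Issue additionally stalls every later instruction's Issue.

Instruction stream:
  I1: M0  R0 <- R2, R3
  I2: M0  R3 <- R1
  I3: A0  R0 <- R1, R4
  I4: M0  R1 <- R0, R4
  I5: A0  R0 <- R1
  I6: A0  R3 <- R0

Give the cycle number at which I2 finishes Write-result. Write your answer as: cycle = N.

cycle = 16

c1: issue I1 (M0)
c2: I1 read-ops
c7: I1 finished on M0
c8: I1→R0
c9: issue I2 (M0)
c10: I2 read-ops, issue I3 (A0)
c11: I3 read-ops
c12: I3 finished on A0
c13: I3→R0
c15: I2 finished on M0
c16: I2→R3
c17: issue I4 (M0)
c18: I4 read-ops, issue I5 (A0)
c23: I4 finished on M0
c24: I4→R1
c25: I5 read-ops
c26: I5 finished on A0
c27: I5→R0
c28: issue I6 (A0)
c29: I6 read-ops
c30: I6 finished on A0
c31: I6→R3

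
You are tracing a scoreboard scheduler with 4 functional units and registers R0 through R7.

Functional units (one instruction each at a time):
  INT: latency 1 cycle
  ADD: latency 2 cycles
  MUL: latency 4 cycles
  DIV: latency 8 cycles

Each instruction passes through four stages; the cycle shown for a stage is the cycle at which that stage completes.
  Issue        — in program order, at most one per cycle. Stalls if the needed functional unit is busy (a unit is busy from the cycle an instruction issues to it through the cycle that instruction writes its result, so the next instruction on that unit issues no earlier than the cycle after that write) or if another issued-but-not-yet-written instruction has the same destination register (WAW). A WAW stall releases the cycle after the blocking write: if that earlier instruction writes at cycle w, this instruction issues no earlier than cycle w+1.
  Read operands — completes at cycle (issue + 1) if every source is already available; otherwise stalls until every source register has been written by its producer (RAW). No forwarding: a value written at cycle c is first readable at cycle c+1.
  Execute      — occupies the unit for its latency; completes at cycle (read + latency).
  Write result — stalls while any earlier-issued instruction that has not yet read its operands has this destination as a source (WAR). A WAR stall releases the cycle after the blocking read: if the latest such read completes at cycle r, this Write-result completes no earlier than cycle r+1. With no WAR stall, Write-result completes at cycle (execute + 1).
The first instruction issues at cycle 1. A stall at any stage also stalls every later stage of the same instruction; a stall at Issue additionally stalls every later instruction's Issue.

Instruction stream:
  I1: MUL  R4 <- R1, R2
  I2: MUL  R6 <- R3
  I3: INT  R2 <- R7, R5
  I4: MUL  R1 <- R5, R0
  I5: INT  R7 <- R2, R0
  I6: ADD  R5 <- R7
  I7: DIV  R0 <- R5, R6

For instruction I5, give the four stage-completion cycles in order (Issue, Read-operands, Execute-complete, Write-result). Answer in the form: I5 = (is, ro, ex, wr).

I5 = (16, 17, 18, 19)

I1 -> (1, 2, 6, 7)
I2 -> (8, 9, 13, 14)  // struct: MUL busy until I1 writes@7
I3 -> (9, 10, 11, 12)
I4 -> (15, 16, 20, 21)  // struct: MUL busy until I2 writes@14
I5 -> (16, 17, 18, 19)
I6 -> (17, 20, 22, 23)  // RAW R7: wait I5 write@19
I7 -> (18, 24, 32, 33)  // RAW R5: wait I6 write@23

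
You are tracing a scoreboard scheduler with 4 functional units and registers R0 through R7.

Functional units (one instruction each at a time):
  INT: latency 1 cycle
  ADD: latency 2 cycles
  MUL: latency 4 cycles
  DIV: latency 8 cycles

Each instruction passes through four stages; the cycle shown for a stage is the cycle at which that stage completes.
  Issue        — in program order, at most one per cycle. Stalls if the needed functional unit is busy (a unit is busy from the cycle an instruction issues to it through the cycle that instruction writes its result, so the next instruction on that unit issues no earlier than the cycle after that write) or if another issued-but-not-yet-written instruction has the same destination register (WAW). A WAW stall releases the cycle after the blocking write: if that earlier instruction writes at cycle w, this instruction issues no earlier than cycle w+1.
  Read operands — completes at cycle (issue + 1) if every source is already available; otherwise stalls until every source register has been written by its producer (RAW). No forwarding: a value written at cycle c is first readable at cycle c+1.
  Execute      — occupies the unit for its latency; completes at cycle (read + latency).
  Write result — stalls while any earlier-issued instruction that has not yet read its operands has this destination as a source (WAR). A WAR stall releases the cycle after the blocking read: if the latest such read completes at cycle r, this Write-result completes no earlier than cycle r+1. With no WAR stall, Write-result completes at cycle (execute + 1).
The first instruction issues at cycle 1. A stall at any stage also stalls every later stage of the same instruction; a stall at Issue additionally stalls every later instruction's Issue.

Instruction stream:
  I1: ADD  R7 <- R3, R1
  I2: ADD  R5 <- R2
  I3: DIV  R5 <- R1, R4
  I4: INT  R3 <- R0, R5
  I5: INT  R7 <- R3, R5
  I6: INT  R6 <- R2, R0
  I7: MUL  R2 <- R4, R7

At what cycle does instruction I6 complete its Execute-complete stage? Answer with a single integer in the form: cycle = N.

cycle = 31

I1  is:1  ro:2  ex:4  wr:5
I2  is:6  ro:7  ex:9  wr:10  — struct: ADD busy until I1 writes@5
I3  is:11  ro:12  ex:20  wr:21  — WAW R5: wait I2 write@10
I4  is:12  ro:22  ex:23  wr:24  — RAW R5: wait I3 write@21
I5  is:25  ro:26  ex:27  wr:28  — struct: INT busy until I4 writes@24
I6  is:29  ro:30  ex:31  wr:32  — struct: INT busy until I5 writes@28
I7  is:30  ro:31  ex:35  wr:36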